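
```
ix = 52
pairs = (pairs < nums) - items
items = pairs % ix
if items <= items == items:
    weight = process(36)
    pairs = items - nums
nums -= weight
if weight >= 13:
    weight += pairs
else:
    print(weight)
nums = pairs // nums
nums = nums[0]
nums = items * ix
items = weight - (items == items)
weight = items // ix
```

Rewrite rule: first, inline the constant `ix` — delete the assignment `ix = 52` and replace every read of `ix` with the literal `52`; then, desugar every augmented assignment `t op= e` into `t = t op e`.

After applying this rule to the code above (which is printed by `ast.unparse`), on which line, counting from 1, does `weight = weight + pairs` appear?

8

Transformed code:
pairs = (pairs < nums) - items
items = pairs % 52
if items <= items == items:
    weight = process(36)
    pairs = items - nums
nums = nums - weight
if weight >= 13:
    weight = weight + pairs
else:
    print(weight)
nums = pairs // nums
nums = nums[0]
nums = items * 52
items = weight - (items == items)
weight = items // 52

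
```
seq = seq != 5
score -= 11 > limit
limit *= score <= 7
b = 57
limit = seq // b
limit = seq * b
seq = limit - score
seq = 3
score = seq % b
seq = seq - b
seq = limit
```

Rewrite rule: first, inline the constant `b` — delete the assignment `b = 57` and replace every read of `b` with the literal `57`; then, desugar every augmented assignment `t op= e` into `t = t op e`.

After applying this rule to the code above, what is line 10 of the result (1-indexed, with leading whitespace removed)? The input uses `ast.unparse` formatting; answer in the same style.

seq = limit

Transformed code:
seq = seq != 5
score = score - (11 > limit)
limit = limit * (score <= 7)
limit = seq // 57
limit = seq * 57
seq = limit - score
seq = 3
score = seq % 57
seq = seq - 57
seq = limit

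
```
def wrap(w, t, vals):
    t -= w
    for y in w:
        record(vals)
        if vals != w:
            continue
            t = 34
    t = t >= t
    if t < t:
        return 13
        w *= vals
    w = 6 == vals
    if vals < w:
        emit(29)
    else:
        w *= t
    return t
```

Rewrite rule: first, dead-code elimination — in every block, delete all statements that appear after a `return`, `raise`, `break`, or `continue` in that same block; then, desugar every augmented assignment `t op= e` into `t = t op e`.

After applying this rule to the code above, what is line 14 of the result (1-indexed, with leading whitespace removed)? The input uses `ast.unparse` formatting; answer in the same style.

Transformed code:
def wrap(w, t, vals):
    t = t - w
    for y in w:
        record(vals)
        if vals != w:
            continue
    t = t >= t
    if t < t:
        return 13
    w = 6 == vals
    if vals < w:
        emit(29)
    else:
        w = w * t
    return t

w = w * t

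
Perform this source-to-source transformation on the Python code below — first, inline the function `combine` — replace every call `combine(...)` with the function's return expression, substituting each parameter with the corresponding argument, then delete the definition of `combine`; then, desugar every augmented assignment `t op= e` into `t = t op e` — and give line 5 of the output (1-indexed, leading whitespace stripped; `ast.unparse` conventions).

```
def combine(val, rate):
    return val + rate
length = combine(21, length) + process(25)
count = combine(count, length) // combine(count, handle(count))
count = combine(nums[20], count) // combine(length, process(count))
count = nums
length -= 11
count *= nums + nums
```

length = length - 11

Transformed code:
length = 21 + length + process(25)
count = (count + length) // (count + handle(count))
count = (nums[20] + count) // (length + process(count))
count = nums
length = length - 11
count = count * (nums + nums)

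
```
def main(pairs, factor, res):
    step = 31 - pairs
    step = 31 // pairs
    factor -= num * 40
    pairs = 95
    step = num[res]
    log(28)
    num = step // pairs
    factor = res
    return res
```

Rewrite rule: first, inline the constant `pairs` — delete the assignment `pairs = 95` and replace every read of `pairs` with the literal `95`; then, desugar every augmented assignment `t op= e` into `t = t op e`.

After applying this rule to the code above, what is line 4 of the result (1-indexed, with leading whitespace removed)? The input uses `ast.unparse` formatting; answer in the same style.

factor = factor - num * 40

Transformed code:
def main(pairs, factor, res):
    step = 31 - 95
    step = 31 // 95
    factor = factor - num * 40
    step = num[res]
    log(28)
    num = step // 95
    factor = res
    return res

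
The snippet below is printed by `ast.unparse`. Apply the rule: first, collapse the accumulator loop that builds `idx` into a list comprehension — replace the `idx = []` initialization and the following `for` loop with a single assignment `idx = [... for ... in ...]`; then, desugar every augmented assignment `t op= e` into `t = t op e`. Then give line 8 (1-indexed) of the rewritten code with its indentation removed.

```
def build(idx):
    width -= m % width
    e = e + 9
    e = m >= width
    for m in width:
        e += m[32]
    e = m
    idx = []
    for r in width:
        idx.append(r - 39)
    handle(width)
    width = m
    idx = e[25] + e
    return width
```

idx = [r - 39 for r in width]

Transformed code:
def build(idx):
    width = width - m % width
    e = e + 9
    e = m >= width
    for m in width:
        e = e + m[32]
    e = m
    idx = [r - 39 for r in width]
    handle(width)
    width = m
    idx = e[25] + e
    return width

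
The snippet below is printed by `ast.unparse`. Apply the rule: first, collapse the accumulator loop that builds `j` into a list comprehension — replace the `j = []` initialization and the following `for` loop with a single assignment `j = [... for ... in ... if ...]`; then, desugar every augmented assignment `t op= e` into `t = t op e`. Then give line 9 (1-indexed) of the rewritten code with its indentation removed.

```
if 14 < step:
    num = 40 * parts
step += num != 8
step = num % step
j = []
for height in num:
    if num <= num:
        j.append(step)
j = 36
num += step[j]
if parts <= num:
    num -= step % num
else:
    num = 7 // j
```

Transformed code:
if 14 < step:
    num = 40 * parts
step = step + (num != 8)
step = num % step
j = [step for height in num if num <= num]
j = 36
num = num + step[j]
if parts <= num:
    num = num - step % num
else:
    num = 7 // j

num = num - step % num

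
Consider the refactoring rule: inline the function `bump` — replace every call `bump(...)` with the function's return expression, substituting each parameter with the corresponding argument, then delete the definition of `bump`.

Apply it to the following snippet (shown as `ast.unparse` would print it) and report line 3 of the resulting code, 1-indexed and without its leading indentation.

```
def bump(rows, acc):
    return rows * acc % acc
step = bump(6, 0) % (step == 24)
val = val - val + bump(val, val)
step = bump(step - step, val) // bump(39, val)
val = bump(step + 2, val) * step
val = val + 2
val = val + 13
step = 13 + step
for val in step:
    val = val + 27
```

Transformed code:
step = 6 * 0 % 0 % (step == 24)
val = val - val + val * val % val
step = (step - step) * val % val // (39 * val % val)
val = (step + 2) * val % val * step
val = val + 2
val = val + 13
step = 13 + step
for val in step:
    val = val + 27

step = (step - step) * val % val // (39 * val % val)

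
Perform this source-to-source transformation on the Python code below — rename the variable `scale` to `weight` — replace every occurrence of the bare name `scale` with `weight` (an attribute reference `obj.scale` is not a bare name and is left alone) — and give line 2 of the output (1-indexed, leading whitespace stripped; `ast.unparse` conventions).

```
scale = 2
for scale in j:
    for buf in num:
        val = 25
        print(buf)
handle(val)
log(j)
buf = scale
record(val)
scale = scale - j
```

Transformed code:
weight = 2
for weight in j:
    for buf in num:
        val = 25
        print(buf)
handle(val)
log(j)
buf = weight
record(val)
weight = weight - j

for weight in j:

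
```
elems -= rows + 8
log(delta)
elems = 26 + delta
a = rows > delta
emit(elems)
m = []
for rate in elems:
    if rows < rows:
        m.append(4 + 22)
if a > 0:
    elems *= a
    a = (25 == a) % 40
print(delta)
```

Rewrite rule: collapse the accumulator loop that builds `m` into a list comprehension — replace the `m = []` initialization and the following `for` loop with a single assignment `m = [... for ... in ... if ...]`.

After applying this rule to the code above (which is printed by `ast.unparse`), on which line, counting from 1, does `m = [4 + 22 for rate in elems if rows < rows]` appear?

Transformed code:
elems -= rows + 8
log(delta)
elems = 26 + delta
a = rows > delta
emit(elems)
m = [4 + 22 for rate in elems if rows < rows]
if a > 0:
    elems *= a
    a = (25 == a) % 40
print(delta)

6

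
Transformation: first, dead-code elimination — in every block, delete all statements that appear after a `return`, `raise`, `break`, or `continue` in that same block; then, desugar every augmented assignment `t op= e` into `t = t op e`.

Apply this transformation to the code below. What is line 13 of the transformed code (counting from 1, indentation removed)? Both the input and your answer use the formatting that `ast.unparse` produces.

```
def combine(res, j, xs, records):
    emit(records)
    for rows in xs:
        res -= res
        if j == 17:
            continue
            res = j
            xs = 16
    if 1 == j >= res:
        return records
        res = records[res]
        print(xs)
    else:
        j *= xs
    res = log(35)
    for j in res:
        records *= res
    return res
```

Transformed code:
def combine(res, j, xs, records):
    emit(records)
    for rows in xs:
        res = res - res
        if j == 17:
            continue
    if 1 == j >= res:
        return records
    else:
        j = j * xs
    res = log(35)
    for j in res:
        records = records * res
    return res

records = records * res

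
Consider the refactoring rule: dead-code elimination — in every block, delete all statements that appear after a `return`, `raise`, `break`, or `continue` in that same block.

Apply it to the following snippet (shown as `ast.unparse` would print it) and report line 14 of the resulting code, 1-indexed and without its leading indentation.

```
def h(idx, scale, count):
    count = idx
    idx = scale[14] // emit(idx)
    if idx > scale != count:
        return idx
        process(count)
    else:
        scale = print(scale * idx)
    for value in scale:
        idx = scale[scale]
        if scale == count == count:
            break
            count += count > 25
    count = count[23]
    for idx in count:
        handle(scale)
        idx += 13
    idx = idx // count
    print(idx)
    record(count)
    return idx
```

Transformed code:
def h(idx, scale, count):
    count = idx
    idx = scale[14] // emit(idx)
    if idx > scale != count:
        return idx
    else:
        scale = print(scale * idx)
    for value in scale:
        idx = scale[scale]
        if scale == count == count:
            break
    count = count[23]
    for idx in count:
        handle(scale)
        idx += 13
    idx = idx // count
    print(idx)
    record(count)
    return idx

handle(scale)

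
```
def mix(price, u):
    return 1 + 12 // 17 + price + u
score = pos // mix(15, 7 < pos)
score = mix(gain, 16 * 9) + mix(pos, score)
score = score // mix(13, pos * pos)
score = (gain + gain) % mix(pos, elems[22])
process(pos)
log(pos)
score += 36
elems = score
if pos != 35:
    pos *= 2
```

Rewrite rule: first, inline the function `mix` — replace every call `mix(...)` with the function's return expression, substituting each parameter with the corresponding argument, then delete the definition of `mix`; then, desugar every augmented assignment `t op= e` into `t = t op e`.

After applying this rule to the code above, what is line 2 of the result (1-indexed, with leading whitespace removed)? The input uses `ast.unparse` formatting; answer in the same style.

score = 1 + 12 // 17 + gain + 16 * 9 + (1 + 12 // 17 + pos + score)

Transformed code:
score = pos // (1 + 12 // 17 + 15 + (7 < pos))
score = 1 + 12 // 17 + gain + 16 * 9 + (1 + 12 // 17 + pos + score)
score = score // (1 + 12 // 17 + 13 + pos * pos)
score = (gain + gain) % (1 + 12 // 17 + pos + elems[22])
process(pos)
log(pos)
score = score + 36
elems = score
if pos != 35:
    pos = pos * 2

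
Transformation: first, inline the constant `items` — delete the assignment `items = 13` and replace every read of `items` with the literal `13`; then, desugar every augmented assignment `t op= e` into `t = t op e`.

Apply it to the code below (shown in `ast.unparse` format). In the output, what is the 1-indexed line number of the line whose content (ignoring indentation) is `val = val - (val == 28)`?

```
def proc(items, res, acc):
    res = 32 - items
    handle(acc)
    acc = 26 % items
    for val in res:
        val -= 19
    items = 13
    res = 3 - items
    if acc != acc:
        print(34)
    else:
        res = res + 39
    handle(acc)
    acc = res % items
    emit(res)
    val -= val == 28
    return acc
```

15

Transformed code:
def proc(items, res, acc):
    res = 32 - 13
    handle(acc)
    acc = 26 % 13
    for val in res:
        val = val - 19
    res = 3 - 13
    if acc != acc:
        print(34)
    else:
        res = res + 39
    handle(acc)
    acc = res % 13
    emit(res)
    val = val - (val == 28)
    return acc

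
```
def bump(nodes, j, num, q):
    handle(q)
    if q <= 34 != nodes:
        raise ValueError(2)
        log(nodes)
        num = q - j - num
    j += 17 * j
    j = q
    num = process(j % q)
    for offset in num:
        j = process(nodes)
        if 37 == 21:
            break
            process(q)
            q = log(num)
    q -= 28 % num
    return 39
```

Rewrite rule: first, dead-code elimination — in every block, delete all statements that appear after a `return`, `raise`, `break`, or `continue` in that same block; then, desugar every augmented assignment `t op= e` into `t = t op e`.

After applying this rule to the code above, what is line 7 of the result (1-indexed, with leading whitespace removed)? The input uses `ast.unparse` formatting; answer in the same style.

num = process(j % q)

Transformed code:
def bump(nodes, j, num, q):
    handle(q)
    if q <= 34 != nodes:
        raise ValueError(2)
    j = j + 17 * j
    j = q
    num = process(j % q)
    for offset in num:
        j = process(nodes)
        if 37 == 21:
            break
    q = q - 28 % num
    return 39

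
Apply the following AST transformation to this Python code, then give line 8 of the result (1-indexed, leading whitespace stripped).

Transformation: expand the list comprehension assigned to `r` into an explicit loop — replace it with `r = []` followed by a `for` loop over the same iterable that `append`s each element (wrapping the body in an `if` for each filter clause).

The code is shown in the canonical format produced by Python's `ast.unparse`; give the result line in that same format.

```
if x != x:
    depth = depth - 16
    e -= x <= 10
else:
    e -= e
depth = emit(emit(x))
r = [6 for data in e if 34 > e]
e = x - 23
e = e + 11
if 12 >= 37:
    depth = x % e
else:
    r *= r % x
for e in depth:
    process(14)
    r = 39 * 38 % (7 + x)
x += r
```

for data in e:

Transformed code:
if x != x:
    depth = depth - 16
    e -= x <= 10
else:
    e -= e
depth = emit(emit(x))
r = []
for data in e:
    if 34 > e:
        r.append(6)
e = x - 23
e = e + 11
if 12 >= 37:
    depth = x % e
else:
    r *= r % x
for e in depth:
    process(14)
    r = 39 * 38 % (7 + x)
x += r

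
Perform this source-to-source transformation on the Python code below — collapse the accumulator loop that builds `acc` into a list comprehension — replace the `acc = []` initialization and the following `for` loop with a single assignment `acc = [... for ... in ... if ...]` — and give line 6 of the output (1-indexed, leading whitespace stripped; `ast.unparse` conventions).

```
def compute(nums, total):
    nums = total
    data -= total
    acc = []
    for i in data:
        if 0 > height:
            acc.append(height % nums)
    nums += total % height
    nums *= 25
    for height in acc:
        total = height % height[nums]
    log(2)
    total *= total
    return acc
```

nums *= 25

Transformed code:
def compute(nums, total):
    nums = total
    data -= total
    acc = [height % nums for i in data if 0 > height]
    nums += total % height
    nums *= 25
    for height in acc:
        total = height % height[nums]
    log(2)
    total *= total
    return acc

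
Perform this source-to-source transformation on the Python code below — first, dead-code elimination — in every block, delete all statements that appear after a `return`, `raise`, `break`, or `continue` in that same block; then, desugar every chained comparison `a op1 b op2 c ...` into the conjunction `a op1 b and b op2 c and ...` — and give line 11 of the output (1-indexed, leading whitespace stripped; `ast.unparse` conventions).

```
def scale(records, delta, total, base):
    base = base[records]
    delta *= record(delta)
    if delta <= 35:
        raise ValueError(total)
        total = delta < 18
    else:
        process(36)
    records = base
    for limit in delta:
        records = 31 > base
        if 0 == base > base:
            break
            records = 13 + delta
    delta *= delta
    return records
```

Transformed code:
def scale(records, delta, total, base):
    base = base[records]
    delta *= record(delta)
    if delta <= 35:
        raise ValueError(total)
    else:
        process(36)
    records = base
    for limit in delta:
        records = 31 > base
        if 0 == base and base > base:
            break
    delta *= delta
    return records

if 0 == base and base > base:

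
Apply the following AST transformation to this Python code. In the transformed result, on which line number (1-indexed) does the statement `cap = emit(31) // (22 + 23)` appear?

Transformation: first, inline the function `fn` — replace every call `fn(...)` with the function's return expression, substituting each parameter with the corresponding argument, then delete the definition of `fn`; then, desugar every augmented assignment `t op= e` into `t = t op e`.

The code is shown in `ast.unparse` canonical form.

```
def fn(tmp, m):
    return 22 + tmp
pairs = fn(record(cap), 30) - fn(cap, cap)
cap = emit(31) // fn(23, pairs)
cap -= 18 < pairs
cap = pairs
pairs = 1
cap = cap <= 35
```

2

Transformed code:
pairs = 22 + record(cap) - (22 + cap)
cap = emit(31) // (22 + 23)
cap = cap - (18 < pairs)
cap = pairs
pairs = 1
cap = cap <= 35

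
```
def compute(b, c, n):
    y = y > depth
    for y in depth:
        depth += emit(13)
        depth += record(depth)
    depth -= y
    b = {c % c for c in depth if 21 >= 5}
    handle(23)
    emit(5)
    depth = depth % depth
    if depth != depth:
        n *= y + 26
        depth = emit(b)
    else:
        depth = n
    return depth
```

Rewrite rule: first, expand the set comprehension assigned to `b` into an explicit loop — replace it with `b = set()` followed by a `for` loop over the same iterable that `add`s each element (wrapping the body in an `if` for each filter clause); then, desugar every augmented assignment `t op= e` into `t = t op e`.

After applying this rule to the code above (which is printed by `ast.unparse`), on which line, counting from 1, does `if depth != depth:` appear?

14

Transformed code:
def compute(b, c, n):
    y = y > depth
    for y in depth:
        depth = depth + emit(13)
        depth = depth + record(depth)
    depth = depth - y
    b = set()
    for c in depth:
        if 21 >= 5:
            b.add(c % c)
    handle(23)
    emit(5)
    depth = depth % depth
    if depth != depth:
        n = n * (y + 26)
        depth = emit(b)
    else:
        depth = n
    return depth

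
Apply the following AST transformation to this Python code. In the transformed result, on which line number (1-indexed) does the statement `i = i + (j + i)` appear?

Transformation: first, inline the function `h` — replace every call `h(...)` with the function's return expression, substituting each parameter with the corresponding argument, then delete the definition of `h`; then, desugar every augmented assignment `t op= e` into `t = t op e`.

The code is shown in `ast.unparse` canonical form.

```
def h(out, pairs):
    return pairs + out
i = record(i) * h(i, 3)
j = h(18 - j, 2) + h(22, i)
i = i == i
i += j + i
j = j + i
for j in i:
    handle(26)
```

4

Transformed code:
i = record(i) * (3 + i)
j = 2 + (18 - j) + (i + 22)
i = i == i
i = i + (j + i)
j = j + i
for j in i:
    handle(26)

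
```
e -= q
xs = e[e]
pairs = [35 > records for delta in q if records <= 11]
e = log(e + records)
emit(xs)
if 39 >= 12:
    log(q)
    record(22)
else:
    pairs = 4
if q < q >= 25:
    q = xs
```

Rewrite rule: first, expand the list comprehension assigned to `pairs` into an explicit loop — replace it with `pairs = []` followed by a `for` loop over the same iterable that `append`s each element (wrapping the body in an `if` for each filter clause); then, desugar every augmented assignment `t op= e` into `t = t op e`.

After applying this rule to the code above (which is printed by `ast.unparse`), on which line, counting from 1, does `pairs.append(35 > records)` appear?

Transformed code:
e = e - q
xs = e[e]
pairs = []
for delta in q:
    if records <= 11:
        pairs.append(35 > records)
e = log(e + records)
emit(xs)
if 39 >= 12:
    log(q)
    record(22)
else:
    pairs = 4
if q < q >= 25:
    q = xs

6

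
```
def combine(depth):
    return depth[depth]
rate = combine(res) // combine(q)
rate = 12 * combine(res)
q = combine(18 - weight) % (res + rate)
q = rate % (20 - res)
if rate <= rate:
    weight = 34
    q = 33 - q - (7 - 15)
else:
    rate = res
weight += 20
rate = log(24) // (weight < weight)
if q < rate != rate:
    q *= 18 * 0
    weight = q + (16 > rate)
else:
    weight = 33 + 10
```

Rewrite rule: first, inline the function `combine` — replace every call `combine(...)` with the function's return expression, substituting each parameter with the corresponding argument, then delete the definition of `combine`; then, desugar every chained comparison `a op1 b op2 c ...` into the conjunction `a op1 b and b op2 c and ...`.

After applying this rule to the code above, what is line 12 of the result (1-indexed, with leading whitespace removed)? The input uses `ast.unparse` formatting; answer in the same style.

Transformed code:
rate = res[res] // q[q]
rate = 12 * res[res]
q = (18 - weight)[18 - weight] % (res + rate)
q = rate % (20 - res)
if rate <= rate:
    weight = 34
    q = 33 - q - (7 - 15)
else:
    rate = res
weight += 20
rate = log(24) // (weight < weight)
if q < rate and rate != rate:
    q *= 18 * 0
    weight = q + (16 > rate)
else:
    weight = 33 + 10

if q < rate and rate != rate:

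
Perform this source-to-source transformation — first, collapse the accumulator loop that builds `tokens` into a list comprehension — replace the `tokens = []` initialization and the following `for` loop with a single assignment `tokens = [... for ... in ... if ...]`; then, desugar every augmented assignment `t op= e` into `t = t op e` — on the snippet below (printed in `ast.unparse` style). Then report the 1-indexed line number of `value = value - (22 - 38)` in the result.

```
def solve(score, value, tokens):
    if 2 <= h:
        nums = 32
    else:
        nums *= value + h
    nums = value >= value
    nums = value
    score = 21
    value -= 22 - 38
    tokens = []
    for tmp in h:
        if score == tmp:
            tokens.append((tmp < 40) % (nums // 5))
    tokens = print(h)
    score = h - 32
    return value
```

Transformed code:
def solve(score, value, tokens):
    if 2 <= h:
        nums = 32
    else:
        nums = nums * (value + h)
    nums = value >= value
    nums = value
    score = 21
    value = value - (22 - 38)
    tokens = [(tmp < 40) % (nums // 5) for tmp in h if score == tmp]
    tokens = print(h)
    score = h - 32
    return value

9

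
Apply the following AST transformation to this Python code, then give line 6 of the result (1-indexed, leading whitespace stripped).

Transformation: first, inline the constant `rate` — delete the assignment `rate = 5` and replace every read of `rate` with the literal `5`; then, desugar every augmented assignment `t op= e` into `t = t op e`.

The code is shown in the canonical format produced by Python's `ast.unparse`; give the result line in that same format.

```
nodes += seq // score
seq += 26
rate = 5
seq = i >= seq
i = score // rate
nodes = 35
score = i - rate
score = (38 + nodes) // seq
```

Transformed code:
nodes = nodes + seq // score
seq = seq + 26
seq = i >= seq
i = score // 5
nodes = 35
score = i - 5
score = (38 + nodes) // seq

score = i - 5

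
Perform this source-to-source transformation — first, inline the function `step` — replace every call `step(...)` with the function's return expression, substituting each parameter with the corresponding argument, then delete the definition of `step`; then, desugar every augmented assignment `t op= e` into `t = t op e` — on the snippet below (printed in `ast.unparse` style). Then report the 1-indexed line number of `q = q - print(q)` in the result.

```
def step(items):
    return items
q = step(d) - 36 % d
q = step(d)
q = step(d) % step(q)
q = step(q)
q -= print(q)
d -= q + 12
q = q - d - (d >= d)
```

5

Transformed code:
q = d - 36 % d
q = d
q = d % q
q = q
q = q - print(q)
d = d - (q + 12)
q = q - d - (d >= d)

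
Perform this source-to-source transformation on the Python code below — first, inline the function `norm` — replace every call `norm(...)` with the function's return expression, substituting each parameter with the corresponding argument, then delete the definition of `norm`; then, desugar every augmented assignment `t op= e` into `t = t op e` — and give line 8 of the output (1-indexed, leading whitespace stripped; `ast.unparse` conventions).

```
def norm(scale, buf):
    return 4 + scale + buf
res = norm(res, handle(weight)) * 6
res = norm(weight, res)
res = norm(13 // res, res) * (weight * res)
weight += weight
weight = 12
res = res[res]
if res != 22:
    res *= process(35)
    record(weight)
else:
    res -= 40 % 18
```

Transformed code:
res = (4 + res + handle(weight)) * 6
res = 4 + weight + res
res = (4 + 13 // res + res) * (weight * res)
weight = weight + weight
weight = 12
res = res[res]
if res != 22:
    res = res * process(35)
    record(weight)
else:
    res = res - 40 % 18

res = res * process(35)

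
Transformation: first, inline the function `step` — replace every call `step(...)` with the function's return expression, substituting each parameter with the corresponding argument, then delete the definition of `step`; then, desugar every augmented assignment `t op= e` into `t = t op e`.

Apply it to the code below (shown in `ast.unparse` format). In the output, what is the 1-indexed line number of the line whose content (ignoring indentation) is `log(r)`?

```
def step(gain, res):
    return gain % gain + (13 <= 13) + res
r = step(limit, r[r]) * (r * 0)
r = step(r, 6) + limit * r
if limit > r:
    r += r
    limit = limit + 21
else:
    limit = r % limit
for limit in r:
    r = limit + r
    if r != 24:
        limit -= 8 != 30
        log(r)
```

12

Transformed code:
r = (limit % limit + (13 <= 13) + r[r]) * (r * 0)
r = r % r + (13 <= 13) + 6 + limit * r
if limit > r:
    r = r + r
    limit = limit + 21
else:
    limit = r % limit
for limit in r:
    r = limit + r
    if r != 24:
        limit = limit - (8 != 30)
        log(r)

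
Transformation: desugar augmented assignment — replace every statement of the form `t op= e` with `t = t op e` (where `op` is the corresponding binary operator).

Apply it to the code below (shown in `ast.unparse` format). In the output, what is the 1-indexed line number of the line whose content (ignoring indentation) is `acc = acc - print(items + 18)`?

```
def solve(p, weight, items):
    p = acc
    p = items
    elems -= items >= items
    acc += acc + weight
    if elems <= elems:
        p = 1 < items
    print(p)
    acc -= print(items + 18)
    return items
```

9

Transformed code:
def solve(p, weight, items):
    p = acc
    p = items
    elems = elems - (items >= items)
    acc = acc + (acc + weight)
    if elems <= elems:
        p = 1 < items
    print(p)
    acc = acc - print(items + 18)
    return items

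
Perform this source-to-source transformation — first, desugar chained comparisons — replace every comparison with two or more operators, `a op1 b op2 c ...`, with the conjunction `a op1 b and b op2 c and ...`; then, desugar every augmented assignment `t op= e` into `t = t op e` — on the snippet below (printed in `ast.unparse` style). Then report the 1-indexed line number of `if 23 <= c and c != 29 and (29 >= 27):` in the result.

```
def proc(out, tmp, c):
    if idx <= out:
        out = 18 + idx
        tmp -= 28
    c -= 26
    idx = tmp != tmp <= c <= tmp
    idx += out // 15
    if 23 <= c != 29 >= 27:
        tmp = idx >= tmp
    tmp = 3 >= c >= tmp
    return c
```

8

Transformed code:
def proc(out, tmp, c):
    if idx <= out:
        out = 18 + idx
        tmp = tmp - 28
    c = c - 26
    idx = tmp != tmp and tmp <= c and (c <= tmp)
    idx = idx + out // 15
    if 23 <= c and c != 29 and (29 >= 27):
        tmp = idx >= tmp
    tmp = 3 >= c and c >= tmp
    return c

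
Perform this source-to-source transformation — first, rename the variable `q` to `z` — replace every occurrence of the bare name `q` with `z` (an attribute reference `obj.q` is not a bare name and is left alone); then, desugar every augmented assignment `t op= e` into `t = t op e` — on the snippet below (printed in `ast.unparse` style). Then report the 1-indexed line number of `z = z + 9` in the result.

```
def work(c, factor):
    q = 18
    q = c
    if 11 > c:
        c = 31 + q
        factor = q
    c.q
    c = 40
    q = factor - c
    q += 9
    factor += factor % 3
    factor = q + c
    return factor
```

Transformed code:
def work(c, factor):
    z = 18
    z = c
    if 11 > c:
        c = 31 + z
        factor = z
    c.q
    c = 40
    z = factor - c
    z = z + 9
    factor = factor + factor % 3
    factor = z + c
    return factor

10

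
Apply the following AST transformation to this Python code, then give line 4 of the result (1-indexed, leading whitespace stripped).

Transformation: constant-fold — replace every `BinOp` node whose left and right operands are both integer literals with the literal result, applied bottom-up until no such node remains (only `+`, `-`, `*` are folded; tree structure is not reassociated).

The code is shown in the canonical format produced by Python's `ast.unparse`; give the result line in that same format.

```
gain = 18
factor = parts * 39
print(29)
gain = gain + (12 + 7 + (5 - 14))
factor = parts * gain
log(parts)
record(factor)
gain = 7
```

Transformed code:
gain = 18
factor = parts * 39
print(29)
gain = gain + 10
factor = parts * gain
log(parts)
record(factor)
gain = 7

gain = gain + 10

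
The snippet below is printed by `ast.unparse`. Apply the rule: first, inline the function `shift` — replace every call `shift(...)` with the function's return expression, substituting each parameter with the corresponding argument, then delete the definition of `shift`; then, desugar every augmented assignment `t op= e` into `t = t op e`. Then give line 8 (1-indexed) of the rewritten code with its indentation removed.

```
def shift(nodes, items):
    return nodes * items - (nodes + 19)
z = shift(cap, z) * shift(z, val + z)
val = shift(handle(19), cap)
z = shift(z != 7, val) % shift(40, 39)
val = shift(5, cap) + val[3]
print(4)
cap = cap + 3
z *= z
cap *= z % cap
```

cap = cap * (z % cap)

Transformed code:
z = (cap * z - (cap + 19)) * (z * (val + z) - (z + 19))
val = handle(19) * cap - (handle(19) + 19)
z = ((z != 7) * val - ((z != 7) + 19)) % (40 * 39 - (40 + 19))
val = 5 * cap - (5 + 19) + val[3]
print(4)
cap = cap + 3
z = z * z
cap = cap * (z % cap)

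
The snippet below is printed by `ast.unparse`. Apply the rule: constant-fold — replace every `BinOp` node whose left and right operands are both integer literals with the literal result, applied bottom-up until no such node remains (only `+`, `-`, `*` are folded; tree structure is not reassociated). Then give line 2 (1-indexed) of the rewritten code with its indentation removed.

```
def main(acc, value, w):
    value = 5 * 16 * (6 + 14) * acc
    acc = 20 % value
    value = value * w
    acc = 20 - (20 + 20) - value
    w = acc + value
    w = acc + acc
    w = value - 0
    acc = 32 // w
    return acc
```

value = 1600 * acc

Transformed code:
def main(acc, value, w):
    value = 1600 * acc
    acc = 20 % value
    value = value * w
    acc = -20 - value
    w = acc + value
    w = acc + acc
    w = value - 0
    acc = 32 // w
    return acc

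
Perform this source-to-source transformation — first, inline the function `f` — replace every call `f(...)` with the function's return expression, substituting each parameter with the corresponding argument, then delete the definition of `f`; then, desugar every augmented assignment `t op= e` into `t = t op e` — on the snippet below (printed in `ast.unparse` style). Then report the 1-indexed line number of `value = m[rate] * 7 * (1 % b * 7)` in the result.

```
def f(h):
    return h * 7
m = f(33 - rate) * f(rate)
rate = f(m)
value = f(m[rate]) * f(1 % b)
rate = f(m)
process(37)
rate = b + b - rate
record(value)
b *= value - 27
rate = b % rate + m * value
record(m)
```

Transformed code:
m = (33 - rate) * 7 * (rate * 7)
rate = m * 7
value = m[rate] * 7 * (1 % b * 7)
rate = m * 7
process(37)
rate = b + b - rate
record(value)
b = b * (value - 27)
rate = b % rate + m * value
record(m)

3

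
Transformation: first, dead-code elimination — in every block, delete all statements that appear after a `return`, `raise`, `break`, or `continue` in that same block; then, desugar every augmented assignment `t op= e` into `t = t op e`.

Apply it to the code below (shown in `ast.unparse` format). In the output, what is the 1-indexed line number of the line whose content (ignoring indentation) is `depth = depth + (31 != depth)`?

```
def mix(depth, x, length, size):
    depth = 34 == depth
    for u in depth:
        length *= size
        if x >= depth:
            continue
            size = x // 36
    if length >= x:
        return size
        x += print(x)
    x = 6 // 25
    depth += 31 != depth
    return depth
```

Transformed code:
def mix(depth, x, length, size):
    depth = 34 == depth
    for u in depth:
        length = length * size
        if x >= depth:
            continue
    if length >= x:
        return size
    x = 6 // 25
    depth = depth + (31 != depth)
    return depth

10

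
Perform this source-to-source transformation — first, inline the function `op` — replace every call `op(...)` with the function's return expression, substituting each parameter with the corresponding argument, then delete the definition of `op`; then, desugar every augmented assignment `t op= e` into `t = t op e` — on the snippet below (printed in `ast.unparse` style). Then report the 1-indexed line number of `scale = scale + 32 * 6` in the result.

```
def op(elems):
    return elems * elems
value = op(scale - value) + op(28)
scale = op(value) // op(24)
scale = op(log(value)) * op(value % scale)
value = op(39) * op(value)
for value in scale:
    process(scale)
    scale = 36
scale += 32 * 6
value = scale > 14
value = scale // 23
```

Transformed code:
value = (scale - value) * (scale - value) + 28 * 28
scale = value * value // (24 * 24)
scale = log(value) * log(value) * (value % scale * (value % scale))
value = 39 * 39 * (value * value)
for value in scale:
    process(scale)
    scale = 36
scale = scale + 32 * 6
value = scale > 14
value = scale // 23

8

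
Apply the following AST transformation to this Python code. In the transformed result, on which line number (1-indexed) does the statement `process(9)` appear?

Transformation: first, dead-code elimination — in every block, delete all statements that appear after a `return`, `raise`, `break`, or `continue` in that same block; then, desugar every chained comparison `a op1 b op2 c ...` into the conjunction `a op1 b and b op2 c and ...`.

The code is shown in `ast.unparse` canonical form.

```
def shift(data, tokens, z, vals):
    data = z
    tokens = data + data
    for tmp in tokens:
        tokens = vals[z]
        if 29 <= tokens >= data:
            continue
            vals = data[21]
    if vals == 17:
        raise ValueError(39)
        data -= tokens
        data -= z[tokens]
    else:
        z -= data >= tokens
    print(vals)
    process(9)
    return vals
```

13

Transformed code:
def shift(data, tokens, z, vals):
    data = z
    tokens = data + data
    for tmp in tokens:
        tokens = vals[z]
        if 29 <= tokens and tokens >= data:
            continue
    if vals == 17:
        raise ValueError(39)
    else:
        z -= data >= tokens
    print(vals)
    process(9)
    return vals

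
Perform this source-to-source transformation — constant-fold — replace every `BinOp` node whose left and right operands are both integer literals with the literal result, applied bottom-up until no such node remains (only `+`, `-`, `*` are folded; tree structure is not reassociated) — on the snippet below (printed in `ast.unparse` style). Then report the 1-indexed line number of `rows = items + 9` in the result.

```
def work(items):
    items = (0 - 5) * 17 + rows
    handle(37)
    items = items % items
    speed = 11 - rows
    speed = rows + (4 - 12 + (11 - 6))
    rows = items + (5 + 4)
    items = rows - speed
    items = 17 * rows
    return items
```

7

Transformed code:
def work(items):
    items = -85 + rows
    handle(37)
    items = items % items
    speed = 11 - rows
    speed = rows + -3
    rows = items + 9
    items = rows - speed
    items = 17 * rows
    return items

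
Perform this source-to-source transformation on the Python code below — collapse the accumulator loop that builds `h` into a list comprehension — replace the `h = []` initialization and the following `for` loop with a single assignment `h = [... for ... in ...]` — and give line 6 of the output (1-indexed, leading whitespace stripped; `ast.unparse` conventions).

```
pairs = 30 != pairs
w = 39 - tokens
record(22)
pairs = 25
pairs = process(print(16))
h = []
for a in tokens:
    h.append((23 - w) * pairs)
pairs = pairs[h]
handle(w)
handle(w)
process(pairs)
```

h = [(23 - w) * pairs for a in tokens]

Transformed code:
pairs = 30 != pairs
w = 39 - tokens
record(22)
pairs = 25
pairs = process(print(16))
h = [(23 - w) * pairs for a in tokens]
pairs = pairs[h]
handle(w)
handle(w)
process(pairs)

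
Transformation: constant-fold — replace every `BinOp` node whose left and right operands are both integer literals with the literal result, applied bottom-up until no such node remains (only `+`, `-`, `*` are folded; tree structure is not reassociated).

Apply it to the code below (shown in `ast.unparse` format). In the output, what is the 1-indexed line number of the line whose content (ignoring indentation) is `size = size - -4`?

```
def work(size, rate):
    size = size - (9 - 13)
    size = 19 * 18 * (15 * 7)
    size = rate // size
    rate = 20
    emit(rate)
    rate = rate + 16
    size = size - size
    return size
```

2

Transformed code:
def work(size, rate):
    size = size - -4
    size = 35910
    size = rate // size
    rate = 20
    emit(rate)
    rate = rate + 16
    size = size - size
    return size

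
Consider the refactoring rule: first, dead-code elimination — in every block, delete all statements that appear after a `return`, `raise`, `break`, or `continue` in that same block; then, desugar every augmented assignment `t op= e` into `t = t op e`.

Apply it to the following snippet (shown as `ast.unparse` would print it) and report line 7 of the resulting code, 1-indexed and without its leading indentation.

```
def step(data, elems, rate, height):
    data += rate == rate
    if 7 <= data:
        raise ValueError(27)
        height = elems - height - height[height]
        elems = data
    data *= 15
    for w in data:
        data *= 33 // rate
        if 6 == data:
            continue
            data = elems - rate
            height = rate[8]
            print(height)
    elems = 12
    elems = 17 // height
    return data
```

Transformed code:
def step(data, elems, rate, height):
    data = data + (rate == rate)
    if 7 <= data:
        raise ValueError(27)
    data = data * 15
    for w in data:
        data = data * (33 // rate)
        if 6 == data:
            continue
    elems = 12
    elems = 17 // height
    return data

data = data * (33 // rate)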